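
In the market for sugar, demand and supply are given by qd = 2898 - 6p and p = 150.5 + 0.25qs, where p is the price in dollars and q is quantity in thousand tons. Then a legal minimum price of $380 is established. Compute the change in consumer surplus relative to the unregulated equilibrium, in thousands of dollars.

-21240

Rearranging supply gives qs = 4p - 602. Without the control the market clears where 2898 - 6p = 4p - 602, i.e. p* = 350 and q* = 798.
Since 380 > 350, the floor is binding.
At p = 380: qd = 2898 - 6·380 = 618 and qs = 4·380 - 602 = 918.
Consumer surplus without the control is ½ · (483 - 350) · 798 = 53067.
With the floor, consumers buy 618 units at 380, so CS = ½ · (483 - 380) · 618 = 31827.
Change in consumer surplus = 31827 - 53067 = -21240.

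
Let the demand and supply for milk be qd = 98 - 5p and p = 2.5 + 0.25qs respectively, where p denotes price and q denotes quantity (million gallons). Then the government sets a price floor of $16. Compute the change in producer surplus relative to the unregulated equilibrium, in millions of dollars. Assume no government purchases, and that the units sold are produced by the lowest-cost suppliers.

Rearranging supply gives qs = 4p - 10. Without the control the market clears where 98 - 5p = 4p - 10, i.e. p* = 12 and q* = 38.
Because the floor (16) lies above the market-clearing price, it is binding.
At p = 16: qd = 98 - 5·16 = 18 and qs = 4·16 - 10 = 54.
Producer surplus without the control is ½ · (12 - 2.5) · 38 = 180.5.
With the floor, 18 units are sold at 16. The supply price at q = 18 is 7, so PS = ½ · [(16 - 2.5) + (16 - 7)] · 18 = 202.5.
Change in producer surplus = 202.5 - 180.5 = 22.

22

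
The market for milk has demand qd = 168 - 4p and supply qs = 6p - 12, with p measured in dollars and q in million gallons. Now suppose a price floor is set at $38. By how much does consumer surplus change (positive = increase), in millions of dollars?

-1120

Without the control the market clears where 168 - 4p = 6p - 12, i.e. p* = 18 and q* = 96.
Since 38 > 18, the floor is binding.
At p = 38: qd = 168 - 4·38 = 16 and qs = 6·38 - 12 = 216.
Consumer surplus without the control is ½ · (42 - 18) · 96 = 1152.
With the floor, consumers buy 16 units at 38, so CS = ½ · (42 - 38) · 16 = 32.
Change in consumer surplus = 32 - 1152 = -1120.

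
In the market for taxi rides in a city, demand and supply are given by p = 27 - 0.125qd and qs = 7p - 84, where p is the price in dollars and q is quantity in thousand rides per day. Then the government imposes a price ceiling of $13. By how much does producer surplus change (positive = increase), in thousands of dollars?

-220.5

Rearranging demand gives qd = 216 - 8p. In a free market, 216 - 8p = 7p - 84 gives the equilibrium p* = 20, q* = 56.
Since 13 < 20, the ceiling is binding.
At p = 13: qd = 216 - 8·13 = 112 and qs = 7·13 - 84 = 7.
Producer surplus without the control is ½ · (20 - 12) · 56 = 224.
With the ceiling, producers sell 7 units at 13, so PS = ½ · (13 - 12) · 7 = 3.5.
Change in producer surplus = 3.5 - 224 = -220.5.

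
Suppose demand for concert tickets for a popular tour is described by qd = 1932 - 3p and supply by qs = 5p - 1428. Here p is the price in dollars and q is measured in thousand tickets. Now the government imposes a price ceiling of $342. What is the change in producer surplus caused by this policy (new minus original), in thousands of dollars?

Setting quantity demanded equal to quantity supplied, 1932 - 3p = 5p - 1428, gives p* = 420 and q* = 672.
The ceiling of 342 is below the equilibrium price 420, so it binds.
At p = 342: qd = 1932 - 3·342 = 906 and qs = 5·342 - 1428 = 282.
Producer surplus without the control is ½ · (420 - 285.6) · 672 = 45158.4.
With the ceiling, producers sell 282 units at 342, so PS = ½ · (342 - 285.6) · 282 = 7952.4.
Change in producer surplus = 7952.4 - 45158.4 = -37206.

-37206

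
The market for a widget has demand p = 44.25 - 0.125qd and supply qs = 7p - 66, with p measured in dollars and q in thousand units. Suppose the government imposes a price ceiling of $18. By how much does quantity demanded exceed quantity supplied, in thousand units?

Rearranging demand gives qd = 354 - 8p. Equilibrium: 354 - 8p = 7p - 66, so 420 = 15p and p* = 28, q* = 130.
The ceiling of 18 is below the equilibrium price 28, so it binds.
At p = 18: qd = 354 - 8·18 = 210 and qs = 7·18 - 66 = 60.
Shortage = qd - qs = 210 - 60 = 150.

150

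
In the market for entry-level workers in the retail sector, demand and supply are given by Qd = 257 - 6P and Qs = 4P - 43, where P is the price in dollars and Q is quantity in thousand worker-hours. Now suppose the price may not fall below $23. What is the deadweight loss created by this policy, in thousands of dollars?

0

Without the control the market clears where 257 - 6P = 4P - 43, i.e. P* = 30 and Q* = 77.
Since 23 is below P* = 30, the floor does not bind and the free-market outcome prevails.
Since the control does not bind, no trades are prevented and deadweight loss is zero.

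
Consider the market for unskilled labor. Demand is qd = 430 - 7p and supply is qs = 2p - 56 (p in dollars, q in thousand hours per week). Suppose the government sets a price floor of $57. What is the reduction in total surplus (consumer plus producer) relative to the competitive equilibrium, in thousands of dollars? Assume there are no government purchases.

Setting quantity demanded equal to quantity supplied, 430 - 7p = 2p - 56, gives p* = 54 and q* = 52.
Since 57 > 54, the floor is binding.
At p = 57: qd = 430 - 7·57 = 31 and qs = 2·57 - 56 = 58.
Quantity traded falls to 31. At q = 31 the demand price is (430 - 31)/7 = 57 and the supply price is (56 + 31)/2 = 43.5.
Deadweight loss = ½ · (57 - 43.5) · (52 - 31) = ½ · 13.5 · 21 = 141.75.

141.75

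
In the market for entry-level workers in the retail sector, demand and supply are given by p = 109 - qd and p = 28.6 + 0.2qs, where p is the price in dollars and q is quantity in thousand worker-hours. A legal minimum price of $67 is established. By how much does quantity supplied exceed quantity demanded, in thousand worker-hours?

150

Rearranging demand gives qd = 109 - p; rearranging supply gives qs = 5p - 143. Without the control the market clears where 109 - p = 5p - 143, i.e. p* = 42 and q* = 67.
The floor of 67 is above the equilibrium price 42, so it binds.
At p = 67: qd = 109 - 67 = 42 and qs = 5·67 - 143 = 192.
Surplus = qs - qd = 192 - 42 = 150.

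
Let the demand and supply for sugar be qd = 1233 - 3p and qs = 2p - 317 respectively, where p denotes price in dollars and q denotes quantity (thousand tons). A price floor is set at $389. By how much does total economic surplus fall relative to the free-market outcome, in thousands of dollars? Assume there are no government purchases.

23403.75

Without the control the market clears where 1233 - 3p = 2p - 317, i.e. p* = 310 and q* = 303.
The floor of 389 is above the equilibrium price 310, so it binds.
At p = 389: qd = 1233 - 3·389 = 66 and qs = 2·389 - 317 = 461.
Quantity traded falls to 66. At q = 66 the demand price is (1233 - 66)/3 = 389 and the supply price is (317 + 66)/2 = 191.5.
Deadweight loss = ½ · (389 - 191.5) · (303 - 66) = ½ · 197.5 · 237 = 23403.75.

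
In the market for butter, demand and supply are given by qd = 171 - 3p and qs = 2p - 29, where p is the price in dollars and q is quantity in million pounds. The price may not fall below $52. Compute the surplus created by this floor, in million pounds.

Setting quantity demanded equal to quantity supplied, 171 - 3p = 2p - 29, gives p* = 40 and q* = 51.
The floor of 52 is above the equilibrium price 40, so it binds.
At p = 52: qd = 171 - 3·52 = 15 and qs = 2·52 - 29 = 75.
Surplus = qs - qd = 75 - 15 = 60.

60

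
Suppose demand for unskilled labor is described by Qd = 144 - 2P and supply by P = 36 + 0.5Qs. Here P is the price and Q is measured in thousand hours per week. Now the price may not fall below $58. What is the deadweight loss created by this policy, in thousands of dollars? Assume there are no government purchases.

32

Rearranging supply gives Qs = 2P - 72. Equilibrium: 144 - 2P = 2P - 72, so 216 = 4P and P* = 54, Q* = 36.
Since 58 > 54, the floor is binding.
At P = 58: Qd = 144 - 2·58 = 28 and Qs = 2·58 - 72 = 44.
Quantity traded falls to 28. At Q = 28 the demand price is (144 - 28)/2 = 58 and the supply price is (72 + 28)/2 = 50.
Deadweight loss = ½ · (58 - 50) · (36 - 28) = ½ · 8 · 8 = 32.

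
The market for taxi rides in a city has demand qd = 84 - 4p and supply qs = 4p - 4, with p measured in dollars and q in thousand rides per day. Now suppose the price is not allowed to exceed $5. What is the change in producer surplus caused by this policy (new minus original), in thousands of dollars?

In a free market, 84 - 4p = 4p - 4 gives the equilibrium p* = 11, q* = 40.
Since 5 < 11, the ceiling is binding.
At p = 5: qd = 84 - 4·5 = 64 and qs = 4·5 - 4 = 16.
Producer surplus without the control is ½ · (11 - 1) · 40 = 200.
With the ceiling, producers sell 16 units at 5, so PS = ½ · (5 - 1) · 16 = 32.
Change in producer surplus = 32 - 200 = -168.

-168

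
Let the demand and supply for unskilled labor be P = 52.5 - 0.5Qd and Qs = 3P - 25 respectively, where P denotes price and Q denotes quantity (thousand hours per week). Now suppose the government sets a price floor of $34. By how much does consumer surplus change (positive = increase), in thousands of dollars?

Rearranging demand gives Qd = 105 - 2P. Setting quantity demanded equal to quantity supplied, 105 - 2P = 3P - 25, gives P* = 26 and Q* = 53.
Because the floor (34) lies above the market-clearing price, it is binding.
At P = 34: Qd = 105 - 2·34 = 37 and Qs = 3·34 - 25 = 77.
Consumer surplus without the control is ½ · (52.5 - 26) · 53 = 702.25.
With the floor, consumers buy 37 units at 34, so CS = ½ · (52.5 - 34) · 37 = 342.25.
Change in consumer surplus = 342.25 - 702.25 = -360.

-360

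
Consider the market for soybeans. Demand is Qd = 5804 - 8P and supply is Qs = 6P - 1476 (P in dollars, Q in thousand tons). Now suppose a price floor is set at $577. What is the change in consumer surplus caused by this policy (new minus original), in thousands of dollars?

-80712

In a free market, 5804 - 8P = 6P - 1476 gives the equilibrium P* = 520, Q* = 1644.
The floor of 577 is above the equilibrium price 520, so it binds.
At P = 577: Qd = 5804 - 8·577 = 1188 and Qs = 6·577 - 1476 = 1986.
Consumer surplus without the control is ½ · (725.5 - 520) · 1644 = 168921.
With the floor, consumers buy 1188 units at 577, so CS = ½ · (725.5 - 577) · 1188 = 88209.
Change in consumer surplus = 88209 - 168921 = -80712.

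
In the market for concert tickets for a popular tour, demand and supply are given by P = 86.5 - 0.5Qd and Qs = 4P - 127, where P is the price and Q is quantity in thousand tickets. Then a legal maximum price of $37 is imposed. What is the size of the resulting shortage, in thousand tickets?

78

Rearranging demand gives Qd = 173 - 2P. Setting quantity demanded equal to quantity supplied, 173 - 2P = 4P - 127, gives P* = 50 and Q* = 73.
Since 37 < 50, the ceiling is binding.
At P = 37: Qd = 173 - 2·37 = 99 and Qs = 4·37 - 127 = 21.
Shortage = Qd - Qs = 99 - 21 = 78.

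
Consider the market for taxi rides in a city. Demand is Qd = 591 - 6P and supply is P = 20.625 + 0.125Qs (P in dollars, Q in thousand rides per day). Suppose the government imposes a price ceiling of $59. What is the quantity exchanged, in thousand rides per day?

Rearranging supply gives Qs = 8P - 165. In a free market, 591 - 6P = 8P - 165 gives the equilibrium P* = 54, Q* = 267.
The ceiling of 59 is above the equilibrium price 54, so it is not binding; the market clears at P* = 54, Q* = 267.

267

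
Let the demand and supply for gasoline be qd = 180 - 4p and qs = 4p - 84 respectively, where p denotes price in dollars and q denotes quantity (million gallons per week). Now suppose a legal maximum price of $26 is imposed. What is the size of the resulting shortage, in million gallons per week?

56

In a free market, 180 - 4p = 4p - 84 gives the equilibrium p* = 33, q* = 48.
Because the ceiling (26) lies below the market-clearing price, it is binding.
At p = 26: qd = 180 - 4·26 = 76 and qs = 4·26 - 84 = 20.
Shortage = qd - qs = 76 - 20 = 56.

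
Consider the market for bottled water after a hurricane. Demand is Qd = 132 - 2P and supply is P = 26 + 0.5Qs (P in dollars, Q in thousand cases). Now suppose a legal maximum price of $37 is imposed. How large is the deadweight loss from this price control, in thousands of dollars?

Rearranging supply gives Qs = 2P - 52. Equilibrium: 132 - 2P = 2P - 52, so 184 = 4P and P* = 46, Q* = 40.
The ceiling of 37 is below the equilibrium price 46, so it binds.
At P = 37: Qd = 132 - 2·37 = 58 and Qs = 2·37 - 52 = 22.
Quantity traded falls to 22. At Q = 22 the demand price is (132 - 22)/2 = 55 and the supply price is (52 + 22)/2 = 37.
Deadweight loss = ½ · (55 - 37) · (40 - 22) = ½ · 18 · 18 = 162.

162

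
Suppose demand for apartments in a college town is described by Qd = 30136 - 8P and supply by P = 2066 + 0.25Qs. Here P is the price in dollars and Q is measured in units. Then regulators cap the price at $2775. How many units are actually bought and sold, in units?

Rearranging supply gives Qs = 4P - 8264. Equilibrium: 30136 - 8P = 4P - 8264, so 38400 = 12P and P* = 3200, Q* = 4536.
Since 2775 < 3200, the ceiling is binding.
At P = 2775: Qd = 30136 - 8·2775 = 7936 and Qs = 4·2775 - 8264 = 2836.
The quantity actually transacted is the short side, supply: 2836.

2836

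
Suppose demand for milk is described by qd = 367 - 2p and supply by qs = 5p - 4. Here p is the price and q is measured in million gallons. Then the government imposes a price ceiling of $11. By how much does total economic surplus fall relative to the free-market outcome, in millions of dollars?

15435

Without the control the market clears where 367 - 2p = 5p - 4, i.e. p* = 53 and q* = 261.
Since 11 < 53, the ceiling is binding.
At p = 11: qd = 367 - 2·11 = 345 and qs = 5·11 - 4 = 51.
Quantity traded falls to 51. At q = 51 the demand price is (367 - 51)/2 = 158 and the supply price is (4 + 51)/5 = 11.
Deadweight loss = ½ · (158 - 11) · (261 - 51) = ½ · 147 · 210 = 15435.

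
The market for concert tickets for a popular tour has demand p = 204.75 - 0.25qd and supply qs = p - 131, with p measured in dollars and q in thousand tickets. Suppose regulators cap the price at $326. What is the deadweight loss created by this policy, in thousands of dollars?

0

Rearranging demand gives qd = 819 - 4p. Setting quantity demanded equal to quantity supplied, 819 - 4p = p - 131, gives p* = 190 and q* = 59.
The ceiling of 326 is above the equilibrium price 190, so it is not binding; the market clears at p* = 190, q* = 59.
Since the control does not bind, no trades are prevented and deadweight loss is zero.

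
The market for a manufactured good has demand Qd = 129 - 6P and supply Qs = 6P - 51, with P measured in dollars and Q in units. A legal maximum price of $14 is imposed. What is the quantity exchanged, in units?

Equilibrium: 129 - 6P = 6P - 51, so 180 = 12P and P* = 15, Q* = 39.
Since 14 < 15, the ceiling is binding.
At P = 14: Qd = 129 - 6·14 = 45 and Qs = 6·14 - 51 = 33.
The quantity actually transacted is the short side, supply: 33.

33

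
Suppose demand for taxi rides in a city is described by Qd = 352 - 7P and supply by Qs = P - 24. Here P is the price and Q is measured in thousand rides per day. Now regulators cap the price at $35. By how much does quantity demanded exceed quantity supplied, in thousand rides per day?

96

In a free market, 352 - 7P = P - 24 gives the equilibrium P* = 47, Q* = 23.
The ceiling of 35 is below the equilibrium price 47, so it binds.
At P = 35: Qd = 352 - 7·35 = 107 and Qs = 35 - 24 = 11.
Shortage = Qd - Qs = 107 - 11 = 96.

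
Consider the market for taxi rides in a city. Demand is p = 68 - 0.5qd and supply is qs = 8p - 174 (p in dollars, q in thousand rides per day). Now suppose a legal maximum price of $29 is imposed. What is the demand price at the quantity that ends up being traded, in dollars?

Rearranging demand gives qd = 136 - 2p. Setting quantity demanded equal to quantity supplied, 136 - 2p = 8p - 174, gives p* = 31 and q* = 74.
Since 29 < 31, the ceiling is binding.
At p = 29: qd = 136 - 2·29 = 78 and qs = 8·29 - 174 = 58.
Only 58 units reach the market. On the demand curve, the marginal buyer's willingness to pay at q = 58 is (136 - 58)/2 = 39.

39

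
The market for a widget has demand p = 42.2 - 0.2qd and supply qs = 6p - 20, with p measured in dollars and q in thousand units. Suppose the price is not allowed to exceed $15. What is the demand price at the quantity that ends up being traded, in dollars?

Rearranging demand gives qd = 211 - 5p. In a free market, 211 - 5p = 6p - 20 gives the equilibrium p* = 21, q* = 106.
The ceiling of 15 is below the equilibrium price 21, so it binds.
At p = 15: qd = 211 - 5·15 = 136 and qs = 6·15 - 20 = 70.
Only 70 units reach the market. On the demand curve, the marginal buyer's willingness to pay at q = 70 is (211 - 70)/5 = 28.2.

28.2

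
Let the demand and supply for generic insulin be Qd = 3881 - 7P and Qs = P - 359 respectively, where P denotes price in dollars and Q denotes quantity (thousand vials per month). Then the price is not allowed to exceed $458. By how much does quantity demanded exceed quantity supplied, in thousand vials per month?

In a free market, 3881 - 7P = P - 359 gives the equilibrium P* = 530, Q* = 171.
Since 458 < 530, the ceiling is binding.
At P = 458: Qd = 3881 - 7·458 = 675 and Qs = 458 - 359 = 99.
Shortage = Qd - Qs = 675 - 99 = 576.

576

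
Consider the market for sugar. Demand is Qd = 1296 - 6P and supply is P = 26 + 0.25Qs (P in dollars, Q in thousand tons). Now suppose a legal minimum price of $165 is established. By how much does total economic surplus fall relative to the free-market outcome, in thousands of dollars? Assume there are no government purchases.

4687.5

Rearranging supply gives Qs = 4P - 104. Without the control the market clears where 1296 - 6P = 4P - 104, i.e. P* = 140 and Q* = 456.
Since 165 > 140, the floor is binding.
At P = 165: Qd = 1296 - 6·165 = 306 and Qs = 4·165 - 104 = 556.
Quantity traded falls to 306. At Q = 306 the demand price is (1296 - 306)/6 = 165 and the supply price is (104 + 306)/4 = 102.5.
Deadweight loss = ½ · (165 - 102.5) · (456 - 306) = ½ · 62.5 · 150 = 4687.5.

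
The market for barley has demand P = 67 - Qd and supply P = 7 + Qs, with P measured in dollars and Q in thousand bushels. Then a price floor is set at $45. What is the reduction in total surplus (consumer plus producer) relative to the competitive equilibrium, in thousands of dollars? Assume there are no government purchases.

Rearranging demand gives Qd = 67 - P; rearranging supply gives Qs = P - 7. Setting quantity demanded equal to quantity supplied, 67 - P = P - 7, gives P* = 37 and Q* = 30.
Since 45 > 37, the floor is binding.
At P = 45: Qd = 67 - 45 = 22 and Qs = 45 - 7 = 38.
Quantity traded falls to 22. At Q = 22 the demand price is 67 - 22 = 45 and the supply price is 7 + 22 = 29.
Deadweight loss = ½ · (45 - 29) · (30 - 22) = ½ · 16 · 8 = 64.

64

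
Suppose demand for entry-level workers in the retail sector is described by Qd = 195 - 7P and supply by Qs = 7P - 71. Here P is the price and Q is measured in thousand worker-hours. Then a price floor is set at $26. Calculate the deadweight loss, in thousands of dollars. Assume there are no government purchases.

343

Without the control the market clears where 195 - 7P = 7P - 71, i.e. P* = 19 and Q* = 62.
Since 26 > 19, the floor is binding.
At P = 26: Qd = 195 - 7·26 = 13 and Qs = 7·26 - 71 = 111.
Quantity traded falls to 13. At Q = 13 the demand price is (195 - 13)/7 = 26 and the supply price is (71 + 13)/7 = 12.
Deadweight loss = ½ · (26 - 12) · (62 - 13) = ½ · 14 · 49 = 343.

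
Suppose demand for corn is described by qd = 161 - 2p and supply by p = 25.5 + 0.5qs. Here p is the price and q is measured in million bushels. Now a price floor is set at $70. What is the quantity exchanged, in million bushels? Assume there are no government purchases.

Rearranging supply gives qs = 2p - 51. Without the control the market clears where 161 - 2p = 2p - 51, i.e. p* = 53 and q* = 55.
Because the floor (70) lies above the market-clearing price, it is binding.
At p = 70: qd = 161 - 2·70 = 21 and qs = 2·70 - 51 = 89.
The quantity actually transacted is the short side, demand: 21.

21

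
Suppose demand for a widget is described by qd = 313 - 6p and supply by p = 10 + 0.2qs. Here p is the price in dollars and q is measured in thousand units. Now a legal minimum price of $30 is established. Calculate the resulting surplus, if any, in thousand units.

0

Rearranging supply gives qs = 5p - 50. In a free market, 313 - 6p = 5p - 50 gives the equilibrium p* = 33, q* = 115.
Since 30 is below p* = 33, the floor does not bind and the free-market outcome prevails.
Since the control does not bind, there is no surplus.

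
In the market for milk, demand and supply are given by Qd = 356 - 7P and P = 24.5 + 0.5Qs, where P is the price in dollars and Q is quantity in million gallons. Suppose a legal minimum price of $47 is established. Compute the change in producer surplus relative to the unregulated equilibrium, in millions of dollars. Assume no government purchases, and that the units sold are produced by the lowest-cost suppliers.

Rearranging supply gives Qs = 2P - 49. Equilibrium: 356 - 7P = 2P - 49, so 405 = 9P and P* = 45, Q* = 41.
The floor of 47 is above the equilibrium price 45, so it binds.
At P = 47: Qd = 356 - 7·47 = 27 and Qs = 2·47 - 49 = 45.
Producer surplus without the control is ½ · (45 - 24.5) · 41 = 420.25.
With the floor, 27 units are sold at 47. The supply price at Q = 27 is 38, so PS = ½ · [(47 - 24.5) + (47 - 38)] · 27 = 425.25.
Change in producer surplus = 425.25 - 420.25 = 5.

5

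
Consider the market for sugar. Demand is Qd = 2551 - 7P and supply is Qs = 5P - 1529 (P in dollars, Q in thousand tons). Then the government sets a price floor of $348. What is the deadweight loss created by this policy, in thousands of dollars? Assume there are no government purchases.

537.6

Equilibrium: 2551 - 7P = 5P - 1529, so 4080 = 12P and P* = 340, Q* = 171.
Because the floor (348) lies above the market-clearing price, it is binding.
At P = 348: Qd = 2551 - 7·348 = 115 and Qs = 5·348 - 1529 = 211.
Quantity traded falls to 115. At Q = 115 the demand price is (2551 - 115)/7 = 348 and the supply price is (1529 + 115)/5 = 328.8.
Deadweight loss = ½ · (348 - 328.8) · (171 - 115) = ½ · 19.2 · 56 = 537.6.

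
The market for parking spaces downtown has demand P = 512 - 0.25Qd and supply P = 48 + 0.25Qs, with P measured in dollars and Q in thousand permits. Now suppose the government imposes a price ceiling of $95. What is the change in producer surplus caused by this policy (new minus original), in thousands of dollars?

-103230

Rearranging demand gives Qd = 2048 - 4P; rearranging supply gives Qs = 4P - 192. Equilibrium: 2048 - 4P = 4P - 192, so 2240 = 8P and P* = 280, Q* = 928.
The ceiling of 95 is below the equilibrium price 280, so it binds.
At P = 95: Qd = 2048 - 4·95 = 1668 and Qs = 4·95 - 192 = 188.
Producer surplus without the control is ½ · (280 - 48) · 928 = 107648.
With the ceiling, producers sell 188 units at 95, so PS = ½ · (95 - 48) · 188 = 4418.
Change in producer surplus = 4418 - 107648 = -103230.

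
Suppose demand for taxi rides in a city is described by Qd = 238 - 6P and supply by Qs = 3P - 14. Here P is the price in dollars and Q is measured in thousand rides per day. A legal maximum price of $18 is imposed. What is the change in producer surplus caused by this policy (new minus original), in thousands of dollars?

-550

Setting quantity demanded equal to quantity supplied, 238 - 6P = 3P - 14, gives P* = 28 and Q* = 70.
The ceiling of 18 is below the equilibrium price 28, so it binds.
At P = 18: Qd = 238 - 6·18 = 130 and Qs = 3·18 - 14 = 40.
Producer surplus without the control is ½ · (28 - 14/3) · 70 = 2450/3.
With the ceiling, producers sell 40 units at 18, so PS = ½ · (18 - 14/3) · 40 = 800/3.
Change in producer surplus = 800/3 - 2450/3 = -550.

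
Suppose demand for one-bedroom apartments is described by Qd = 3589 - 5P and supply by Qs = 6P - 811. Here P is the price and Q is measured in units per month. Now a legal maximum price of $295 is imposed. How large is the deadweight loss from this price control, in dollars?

72765

Setting quantity demanded equal to quantity supplied, 3589 - 5P = 6P - 811, gives P* = 400 and Q* = 1589.
Since 295 < 400, the ceiling is binding.
At P = 295: Qd = 3589 - 5·295 = 2114 and Qs = 6·295 - 811 = 959.
Quantity traded falls to 959. At Q = 959 the demand price is (3589 - 959)/5 = 526 and the supply price is (811 + 959)/6 = 295.
Deadweight loss = ½ · (526 - 295) · (1589 - 959) = ½ · 231 · 630 = 72765.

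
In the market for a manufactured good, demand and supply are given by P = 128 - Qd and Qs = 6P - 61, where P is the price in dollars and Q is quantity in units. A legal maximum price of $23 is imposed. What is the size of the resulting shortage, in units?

Rearranging demand gives Qd = 128 - P. Without the control the market clears where 128 - P = 6P - 61, i.e. P* = 27 and Q* = 101.
Because the ceiling (23) lies below the market-clearing price, it is binding.
At P = 23: Qd = 128 - 23 = 105 and Qs = 6·23 - 61 = 77.
Shortage = Qd - Qs = 105 - 77 = 28.

28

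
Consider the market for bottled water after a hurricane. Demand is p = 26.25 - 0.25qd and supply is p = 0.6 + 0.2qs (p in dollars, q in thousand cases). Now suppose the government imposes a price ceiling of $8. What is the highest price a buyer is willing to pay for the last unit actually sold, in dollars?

Rearranging demand gives qd = 105 - 4p; rearranging supply gives qs = 5p - 3. Without the control the market clears where 105 - 4p = 5p - 3, i.e. p* = 12 and q* = 57.
The ceiling of 8 is below the equilibrium price 12, so it binds.
At p = 8: qd = 105 - 4·8 = 73 and qs = 5·8 - 3 = 37.
Only 37 units reach the market. On the demand curve, the marginal buyer's willingness to pay at q = 37 is (105 - 37)/4 = 17.

17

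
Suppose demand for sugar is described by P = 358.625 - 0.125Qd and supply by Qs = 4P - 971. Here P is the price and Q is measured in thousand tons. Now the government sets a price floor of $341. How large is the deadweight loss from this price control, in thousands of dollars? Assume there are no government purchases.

Rearranging demand gives Qd = 2869 - 8P. Equilibrium: 2869 - 8P = 4P - 971, so 3840 = 12P and P* = 320, Q* = 309.
Since 341 > 320, the floor is binding.
At P = 341: Qd = 2869 - 8·341 = 141 and Qs = 4·341 - 971 = 393.
Quantity traded falls to 141. At Q = 141 the demand price is (2869 - 141)/8 = 341 and the supply price is (971 + 141)/4 = 278.
Deadweight loss = ½ · (341 - 278) · (309 - 141) = ½ · 63 · 168 = 5292.

5292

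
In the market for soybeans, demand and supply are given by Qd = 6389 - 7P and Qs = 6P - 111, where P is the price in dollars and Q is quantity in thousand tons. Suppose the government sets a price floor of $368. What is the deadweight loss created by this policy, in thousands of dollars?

0

Setting quantity demanded equal to quantity supplied, 6389 - 7P = 6P - 111, gives P* = 500 and Q* = 2889.
Since 368 is below P* = 500, the floor does not bind and the free-market outcome prevails.
Since the control does not bind, no trades are prevented and deadweight loss is zero.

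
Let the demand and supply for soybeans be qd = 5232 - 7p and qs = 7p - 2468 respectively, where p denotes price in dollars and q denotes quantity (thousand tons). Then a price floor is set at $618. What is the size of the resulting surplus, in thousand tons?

952

Setting quantity demanded equal to quantity supplied, 5232 - 7p = 7p - 2468, gives p* = 550 and q* = 1382.
Since 618 > 550, the floor is binding.
At p = 618: qd = 5232 - 7·618 = 906 and qs = 7·618 - 2468 = 1858.
Surplus = qs - qd = 1858 - 906 = 952.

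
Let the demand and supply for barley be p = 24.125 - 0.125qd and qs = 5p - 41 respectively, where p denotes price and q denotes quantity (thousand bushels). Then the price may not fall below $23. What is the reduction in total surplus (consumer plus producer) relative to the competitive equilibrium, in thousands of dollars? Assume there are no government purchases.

Rearranging demand gives qd = 193 - 8p. Without the control the market clears where 193 - 8p = 5p - 41, i.e. p* = 18 and q* = 49.
Because the floor (23) lies above the market-clearing price, it is binding.
At p = 23: qd = 193 - 8·23 = 9 and qs = 5·23 - 41 = 74.
Quantity traded falls to 9. At q = 9 the demand price is (193 - 9)/8 = 23 and the supply price is (41 + 9)/5 = 10.
Deadweight loss = ½ · (23 - 10) · (49 - 9) = ½ · 13 · 40 = 260.

260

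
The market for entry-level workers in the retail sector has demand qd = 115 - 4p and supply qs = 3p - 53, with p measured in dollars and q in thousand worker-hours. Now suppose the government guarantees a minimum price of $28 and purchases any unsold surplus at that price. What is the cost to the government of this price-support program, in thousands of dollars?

Without the control the market clears where 115 - 4p = 3p - 53, i.e. p* = 24 and q* = 19.
The floor of 28 is above the equilibrium price 24, so it binds.
At p = 28: qd = 115 - 4·28 = 3 and qs = 3·28 - 53 = 31.
Surplus = qs - qd = 28.
Government expenditure = surplus × support price = 28 × 28 = 784.

784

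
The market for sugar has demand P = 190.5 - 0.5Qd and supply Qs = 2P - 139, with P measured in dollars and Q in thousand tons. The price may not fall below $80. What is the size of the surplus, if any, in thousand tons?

Rearranging demand gives Qd = 381 - 2P. Equilibrium: 381 - 2P = 2P - 139, so 520 = 4P and P* = 130, Q* = 121.
The floor of 80 is below the equilibrium price 130, so it is not binding; the market clears at P* = 130, Q* = 121.
Since the control does not bind, there is no surplus.

0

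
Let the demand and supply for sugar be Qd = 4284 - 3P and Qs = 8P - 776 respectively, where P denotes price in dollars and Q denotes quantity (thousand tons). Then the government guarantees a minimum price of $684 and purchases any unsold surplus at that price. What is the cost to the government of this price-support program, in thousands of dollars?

1685376

Equilibrium: 4284 - 3P = 8P - 776, so 5060 = 11P and P* = 460, Q* = 2904.
The floor of 684 is above the equilibrium price 460, so it binds.
At P = 684: Qd = 4284 - 3·684 = 2232 and Qs = 8·684 - 776 = 4696.
Surplus = Qs - Qd = 2464.
Government expenditure = surplus × support price = 2464 × 684 = 1685376.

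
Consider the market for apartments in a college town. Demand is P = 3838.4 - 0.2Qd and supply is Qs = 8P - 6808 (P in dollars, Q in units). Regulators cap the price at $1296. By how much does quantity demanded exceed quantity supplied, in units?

Rearranging demand gives Qd = 19192 - 5P. Without the control the market clears where 19192 - 5P = 8P - 6808, i.e. P* = 2000 and Q* = 9192.
Because the ceiling (1296) lies below the market-clearing price, it is binding.
At P = 1296: Qd = 19192 - 5·1296 = 12712 and Qs = 8·1296 - 6808 = 3560.
Shortage = Qd - Qs = 12712 - 3560 = 9152.

9152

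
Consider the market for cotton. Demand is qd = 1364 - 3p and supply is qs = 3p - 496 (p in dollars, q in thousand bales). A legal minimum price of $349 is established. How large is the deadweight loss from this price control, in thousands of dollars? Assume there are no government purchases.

4563

In a free market, 1364 - 3p = 3p - 496 gives the equilibrium p* = 310, q* = 434.
Because the floor (349) lies above the market-clearing price, it is binding.
At p = 349: qd = 1364 - 3·349 = 317 and qs = 3·349 - 496 = 551.
Quantity traded falls to 317. At q = 317 the demand price is (1364 - 317)/3 = 349 and the supply price is (496 + 317)/3 = 271.
Deadweight loss = ½ · (349 - 271) · (434 - 317) = ½ · 78 · 117 = 4563.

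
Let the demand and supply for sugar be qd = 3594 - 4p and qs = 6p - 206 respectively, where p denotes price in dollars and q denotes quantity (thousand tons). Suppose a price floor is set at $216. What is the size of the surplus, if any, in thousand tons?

0

Setting quantity demanded equal to quantity supplied, 3594 - 4p = 6p - 206, gives p* = 380 and q* = 2074.
Since 216 is below p* = 380, the floor does not bind and the free-market outcome prevails.
Since the control does not bind, there is no surplus.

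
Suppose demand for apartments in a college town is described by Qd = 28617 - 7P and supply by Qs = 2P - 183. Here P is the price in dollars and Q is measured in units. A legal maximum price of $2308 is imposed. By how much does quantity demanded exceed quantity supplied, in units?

In a free market, 28617 - 7P = 2P - 183 gives the equilibrium P* = 3200, Q* = 6217.
Because the ceiling (2308) lies below the market-clearing price, it is binding.
At P = 2308: Qd = 28617 - 7·2308 = 12461 and Qs = 2·2308 - 183 = 4433.
Shortage = Qd - Qs = 12461 - 4433 = 8028.

8028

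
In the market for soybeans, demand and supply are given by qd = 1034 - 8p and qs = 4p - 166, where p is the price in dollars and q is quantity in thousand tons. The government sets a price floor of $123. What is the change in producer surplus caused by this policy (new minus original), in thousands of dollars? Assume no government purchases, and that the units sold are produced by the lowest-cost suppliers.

-3082

Setting quantity demanded equal to quantity supplied, 1034 - 8p = 4p - 166, gives p* = 100 and q* = 234.
The floor of 123 is above the equilibrium price 100, so it binds.
At p = 123: qd = 1034 - 8·123 = 50 and qs = 4·123 - 166 = 326.
Producer surplus without the control is ½ · (100 - 41.5) · 234 = 6844.5.
With the floor, 50 units are sold at 123. The supply price at q = 50 is 54, so PS = ½ · [(123 - 41.5) + (123 - 54)] · 50 = 3762.5.
Change in producer surplus = 3762.5 - 6844.5 = -3082.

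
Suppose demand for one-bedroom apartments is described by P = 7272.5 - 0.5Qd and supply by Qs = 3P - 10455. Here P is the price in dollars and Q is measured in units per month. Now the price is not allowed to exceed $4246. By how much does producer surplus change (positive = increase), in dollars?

-2574156

Rearranging demand gives Qd = 14545 - 2P. Setting quantity demanded equal to quantity supplied, 14545 - 2P = 3P - 10455, gives P* = 5000 and Q* = 4545.
The ceiling of 4246 is below the equilibrium price 5000, so it binds.
At P = 4246: Qd = 14545 - 2·4246 = 6053 and Qs = 3·4246 - 10455 = 2283.
Producer surplus without the control is ½ · (5000 - 3485) · 4545 = 3442837.5.
With the ceiling, producers sell 2283 units at 4246, so PS = ½ · (4246 - 3485) · 2283 = 868681.5.
Change in producer surplus = 868681.5 - 3442837.5 = -2574156.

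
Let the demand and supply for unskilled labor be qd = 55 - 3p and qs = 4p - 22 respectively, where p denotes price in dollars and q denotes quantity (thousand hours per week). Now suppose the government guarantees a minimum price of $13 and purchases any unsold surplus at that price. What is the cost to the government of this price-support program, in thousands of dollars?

182

In a free market, 55 - 3p = 4p - 22 gives the equilibrium p* = 11, q* = 22.
Since 13 > 11, the floor is binding.
At p = 13: qd = 55 - 3·13 = 16 and qs = 4·13 - 22 = 30.
Surplus = qs - qd = 14.
Government expenditure = surplus × support price = 14 × 13 = 182.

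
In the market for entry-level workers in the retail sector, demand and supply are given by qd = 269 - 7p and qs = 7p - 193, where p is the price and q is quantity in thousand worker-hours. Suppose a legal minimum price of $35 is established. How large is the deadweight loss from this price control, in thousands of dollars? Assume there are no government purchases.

28

Equilibrium: 269 - 7p = 7p - 193, so 462 = 14p and p* = 33, q* = 38.
Since 35 > 33, the floor is binding.
At p = 35: qd = 269 - 7·35 = 24 and qs = 7·35 - 193 = 52.
Quantity traded falls to 24. At q = 24 the demand price is (269 - 24)/7 = 35 and the supply price is (193 + 24)/7 = 31.
Deadweight loss = ½ · (35 - 31) · (38 - 24) = ½ · 4 · 14 = 28.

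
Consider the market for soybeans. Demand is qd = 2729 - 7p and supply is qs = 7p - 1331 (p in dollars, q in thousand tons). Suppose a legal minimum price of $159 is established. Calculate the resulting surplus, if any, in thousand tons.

0

Setting quantity demanded equal to quantity supplied, 2729 - 7p = 7p - 1331, gives p* = 290 and q* = 699.
Since 159 is below p* = 290, the floor does not bind and the free-market outcome prevails.
Since the control does not bind, there is no surplus.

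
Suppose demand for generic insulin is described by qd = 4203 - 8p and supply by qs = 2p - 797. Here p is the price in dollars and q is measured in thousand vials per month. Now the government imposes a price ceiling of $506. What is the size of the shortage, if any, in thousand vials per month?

Without the control the market clears where 4203 - 8p = 2p - 797, i.e. p* = 500 and q* = 203.
The ceiling of 506 is above the equilibrium price 500, so it is not binding; the market clears at p* = 500, q* = 203.
Since the control does not bind, there is no shortage.

0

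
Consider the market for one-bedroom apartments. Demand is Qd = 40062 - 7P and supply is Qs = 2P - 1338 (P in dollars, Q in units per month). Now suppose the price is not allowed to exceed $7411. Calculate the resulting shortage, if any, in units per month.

0

Without the control the market clears where 40062 - 7P = 2P - 1338, i.e. P* = 4600 and Q* = 7862.
Since 7411 is above P* = 4600, the ceiling does not bind and the free-market outcome prevails.
Since the control does not bind, there is no shortage.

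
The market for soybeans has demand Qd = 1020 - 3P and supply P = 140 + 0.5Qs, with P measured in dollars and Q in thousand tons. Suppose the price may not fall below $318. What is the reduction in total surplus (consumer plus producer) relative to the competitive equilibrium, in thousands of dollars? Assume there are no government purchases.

Rearranging supply gives Qs = 2P - 280. Without the control the market clears where 1020 - 3P = 2P - 280, i.e. P* = 260 and Q* = 240.
The floor of 318 is above the equilibrium price 260, so it binds.
At P = 318: Qd = 1020 - 3·318 = 66 and Qs = 2·318 - 280 = 356.
Quantity traded falls to 66. At Q = 66 the demand price is (1020 - 66)/3 = 318 and the supply price is (280 + 66)/2 = 173.
Deadweight loss = ½ · (318 - 173) · (240 - 66) = ½ · 145 · 174 = 12615.

12615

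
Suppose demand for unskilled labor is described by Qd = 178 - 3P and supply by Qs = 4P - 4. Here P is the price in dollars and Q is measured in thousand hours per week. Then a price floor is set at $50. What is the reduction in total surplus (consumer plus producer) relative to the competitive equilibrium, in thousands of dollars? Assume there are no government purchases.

1512

In a free market, 178 - 3P = 4P - 4 gives the equilibrium P* = 26, Q* = 100.
Since 50 > 26, the floor is binding.
At P = 50: Qd = 178 - 3·50 = 28 and Qs = 4·50 - 4 = 196.
Quantity traded falls to 28. At Q = 28 the demand price is (178 - 28)/3 = 50 and the supply price is (4 + 28)/4 = 8.
Deadweight loss = ½ · (50 - 8) · (100 - 28) = ½ · 42 · 72 = 1512.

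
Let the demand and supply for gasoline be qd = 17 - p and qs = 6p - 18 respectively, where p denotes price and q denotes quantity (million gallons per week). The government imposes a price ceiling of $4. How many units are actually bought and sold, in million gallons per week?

Equilibrium: 17 - p = 6p - 18, so 35 = 7p and p* = 5, q* = 12.
The ceiling of 4 is below the equilibrium price 5, so it binds.
At p = 4: qd = 17 - 4 = 13 and qs = 6·4 - 18 = 6.
The quantity actually transacted is the short side, supply: 6.

6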